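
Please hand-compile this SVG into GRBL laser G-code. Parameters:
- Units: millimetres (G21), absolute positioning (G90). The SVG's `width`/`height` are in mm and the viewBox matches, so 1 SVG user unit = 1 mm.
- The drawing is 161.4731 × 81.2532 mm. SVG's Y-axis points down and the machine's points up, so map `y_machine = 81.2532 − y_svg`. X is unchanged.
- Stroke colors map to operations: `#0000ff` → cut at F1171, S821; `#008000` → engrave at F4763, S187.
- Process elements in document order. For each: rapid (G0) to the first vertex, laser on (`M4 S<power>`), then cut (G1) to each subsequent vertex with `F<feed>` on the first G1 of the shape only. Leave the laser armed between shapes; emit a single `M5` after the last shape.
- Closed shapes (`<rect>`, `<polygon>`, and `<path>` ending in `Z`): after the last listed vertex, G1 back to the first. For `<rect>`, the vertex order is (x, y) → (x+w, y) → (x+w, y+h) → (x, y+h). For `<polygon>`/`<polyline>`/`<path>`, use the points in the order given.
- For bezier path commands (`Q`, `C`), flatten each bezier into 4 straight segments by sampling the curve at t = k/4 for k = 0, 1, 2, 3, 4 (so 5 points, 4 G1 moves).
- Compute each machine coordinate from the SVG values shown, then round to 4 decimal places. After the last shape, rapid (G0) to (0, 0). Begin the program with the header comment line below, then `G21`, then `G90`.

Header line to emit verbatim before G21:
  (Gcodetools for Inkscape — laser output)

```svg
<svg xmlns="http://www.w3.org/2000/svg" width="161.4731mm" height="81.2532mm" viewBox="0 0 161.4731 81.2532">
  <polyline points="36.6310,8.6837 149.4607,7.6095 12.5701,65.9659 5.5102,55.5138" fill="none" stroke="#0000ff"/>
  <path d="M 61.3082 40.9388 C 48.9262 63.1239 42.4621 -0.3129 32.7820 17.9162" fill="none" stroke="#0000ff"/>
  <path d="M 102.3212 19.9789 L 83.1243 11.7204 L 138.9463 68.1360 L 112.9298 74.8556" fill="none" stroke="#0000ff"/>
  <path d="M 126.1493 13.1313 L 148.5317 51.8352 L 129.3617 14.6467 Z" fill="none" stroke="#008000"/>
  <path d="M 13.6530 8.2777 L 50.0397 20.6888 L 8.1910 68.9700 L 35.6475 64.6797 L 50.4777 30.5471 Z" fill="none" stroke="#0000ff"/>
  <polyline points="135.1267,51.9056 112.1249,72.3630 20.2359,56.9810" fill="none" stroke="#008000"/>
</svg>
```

Since the viewBox matches the mm dimensions, user units are millimetres directly. The only transform is the Y-flip y_m = 81.2532 − y_svg.

Shape 1 is a open polyline drawn with `<polyline>`. Its stroke #0000ff means cut at S821, F1171. After flipping Y the toolpath is (36.6310,72.5695) → (149.4607,73.6437) → (12.5701,15.2873) → (5.5102,25.7394).

Shape 2 is a cubic bezier drawn with `<path>`. Its stroke #0000ff means cut at S821, F1171. After flipping Y the toolpath is (61.3082,40.3144) → (52.9886,37.1158) → (46.0319,50.3422) → (39.5818,64.3103) → (32.7820,63.3370).

Shape 3 is a open polyline drawn with `<path>`. Its stroke #0000ff means cut at S821, F1171. After flipping Y the toolpath is (102.3212,61.2743) → (83.1243,69.5328) → (138.9463,13.1172) → (112.9298,6.3976).

Shape 4 is a closed polygon drawn with `<path>`. Its stroke #008000 means engrave at S187, F4763. After flipping Y the toolpath is (126.1493,68.1219) → (148.5317,29.4180) → (129.3617,66.6065) → (126.1493,68.1219), returning to the start.

Shape 5 is a closed polygon drawn with `<path>`. Its stroke #0000ff means cut at S821, F1171. After flipping Y the toolpath is (13.6530,72.9755) → (50.0397,60.5644) → (8.1910,12.2832) → (35.6475,16.5735) → (50.4777,50.7061) → (13.6530,72.9755), returning to the start.

Shape 6 is a open polyline drawn with `<polyline>`. Its stroke #008000 means engrave at S187, F4763. After flipping Y the toolpath is (135.1267,29.3476) → (112.1249,8.8902) → (20.2359,24.2722).

(Gcodetools for Inkscape — laser output)
G21
G90
G0 X36.6310 Y72.5695
M4 S821
G1 X149.4607 Y73.6437 F1171
G1 X12.5701 Y15.2873
G1 X5.5102 Y25.7394
G0 X61.3082 Y40.3144
M4 S821
G1 X52.9886 Y37.1158 F1171
G1 X46.0319 Y50.3422
G1 X39.5818 Y64.3103
G1 X32.7820 Y63.3370
G0 X102.3212 Y61.2743
M4 S821
G1 X83.1243 Y69.5328 F1171
G1 X138.9463 Y13.1172
G1 X112.9298 Y6.3976
G0 X126.1493 Y68.1219
M4 S187
G1 X148.5317 Y29.4180 F4763
G1 X129.3617 Y66.6065
G1 X126.1493 Y68.1219
G0 X13.6530 Y72.9755
M4 S821
G1 X50.0397 Y60.5644 F1171
G1 X8.1910 Y12.2832
G1 X35.6475 Y16.5735
G1 X50.4777 Y50.7061
G1 X13.6530 Y72.9755
G0 X135.1267 Y29.3476
M4 S187
G1 X112.1249 Y8.8902 F4763
G1 X20.2359 Y24.2722
M5
G0 X0.0000 Y0.0000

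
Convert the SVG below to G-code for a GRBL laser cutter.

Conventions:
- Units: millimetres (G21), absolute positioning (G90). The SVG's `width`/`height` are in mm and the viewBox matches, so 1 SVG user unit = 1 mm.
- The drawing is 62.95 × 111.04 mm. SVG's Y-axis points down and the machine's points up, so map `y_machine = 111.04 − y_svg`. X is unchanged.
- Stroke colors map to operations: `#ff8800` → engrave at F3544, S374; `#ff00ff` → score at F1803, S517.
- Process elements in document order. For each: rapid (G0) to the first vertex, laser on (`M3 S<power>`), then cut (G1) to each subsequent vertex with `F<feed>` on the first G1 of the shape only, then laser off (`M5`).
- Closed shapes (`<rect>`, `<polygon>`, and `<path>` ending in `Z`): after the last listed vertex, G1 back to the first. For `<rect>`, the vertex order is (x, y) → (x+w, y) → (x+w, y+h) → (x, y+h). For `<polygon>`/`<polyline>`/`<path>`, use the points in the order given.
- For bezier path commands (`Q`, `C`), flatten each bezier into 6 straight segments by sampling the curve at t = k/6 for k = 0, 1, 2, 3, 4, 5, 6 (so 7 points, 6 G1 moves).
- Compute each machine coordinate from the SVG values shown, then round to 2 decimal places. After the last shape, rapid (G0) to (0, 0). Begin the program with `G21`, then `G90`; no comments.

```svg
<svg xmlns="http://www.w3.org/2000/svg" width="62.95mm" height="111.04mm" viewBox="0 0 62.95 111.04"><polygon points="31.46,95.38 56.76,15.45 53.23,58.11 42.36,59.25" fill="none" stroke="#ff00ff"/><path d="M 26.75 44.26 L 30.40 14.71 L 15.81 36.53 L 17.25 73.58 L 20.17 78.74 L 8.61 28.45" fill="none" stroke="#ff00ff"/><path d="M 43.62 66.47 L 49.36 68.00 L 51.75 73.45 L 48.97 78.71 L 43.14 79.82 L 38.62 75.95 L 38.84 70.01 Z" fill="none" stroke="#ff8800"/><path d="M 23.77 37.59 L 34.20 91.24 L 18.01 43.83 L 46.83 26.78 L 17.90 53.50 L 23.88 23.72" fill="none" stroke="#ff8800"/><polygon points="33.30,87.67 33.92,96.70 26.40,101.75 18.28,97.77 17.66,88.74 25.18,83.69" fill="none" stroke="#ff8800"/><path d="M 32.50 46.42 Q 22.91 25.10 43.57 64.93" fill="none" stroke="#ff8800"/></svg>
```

viewBox `0 0 62.95 111.04` with mm width/height → 1 unit = 1 mm. Flip: y_m = 111.04 − y_svg.

**Shape 1** — `<polygon>` closed polygon, stroke `#ff00ff` → score (S517, F1803). Machine vertices: (31.46,15.66) → (56.76,95.59) → (53.23,52.93) → (42.36,51.79) → (31.46,15.66). Closed: final G1 returns to the first vertex.

**Shape 2** — `<path>` open polyline, stroke `#ff00ff` → score (S517, F1803). Machine vertices: (26.75,66.78) → (30.40,96.33) → (15.81,74.51) → (17.25,37.46) → (20.17,32.30) → (8.61,82.59). Open path.

**Shape 3** — `<path>` regular polygon, stroke `#ff8800` → engrave (S374, F3544). Machine vertices: (43.62,44.57) → (49.36,43.04) → (51.75,37.59) → (48.97,32.33) → (43.14,31.22) → (38.62,35.09) → (38.84,41.03) → (43.62,44.57). Closed: final G1 returns to the first vertex.

**Shape 4** — `<path>` open polyline, stroke `#ff8800` → engrave (S374, F3544). Machine vertices: (23.77,73.45) → (34.20,19.80) → (18.01,67.21) → (46.83,84.26) → (17.90,57.54) → (23.88,87.32). Open path.

**Shape 5** — `<polygon>` regular polygon, stroke `#ff8800` → engrave (S374, F3544). Machine vertices: (33.30,23.37) → (33.92,14.34) → (26.40,9.29) → (18.28,13.27) → (17.66,22.30) → (25.18,27.35) → (33.30,23.37). Closed: final G1 returns to the first vertex.

**Shape 6** — `<path>` quadratic bezier, stroke `#ff8800` → engrave (S374, F3544). Control points (SVG): P0=(32.50,46.42), P1=(22.91,25.10), P2=(43.57,64.93); sampled at t=k/6. Machine vertices: (32.50,64.62) → (30.14,70.03) → (29.47,72.04) → (30.47,70.65) → (33.16,65.87) → (37.52,57.69) → (43.57,46.11). Open path.

G21
G90
G0 X31.46 Y15.66
M3 S517
G1 X56.76 Y95.59 F1803
G1 X53.23 Y52.93
G1 X42.36 Y51.79
G1 X31.46 Y15.66
M5
G0 X26.75 Y66.78
M3 S517
G1 X30.40 Y96.33 F1803
G1 X15.81 Y74.51
G1 X17.25 Y37.46
G1 X20.17 Y32.30
G1 X8.61 Y82.59
M5
G0 X43.62 Y44.57
M3 S374
G1 X49.36 Y43.04 F3544
G1 X51.75 Y37.59
G1 X48.97 Y32.33
G1 X43.14 Y31.22
G1 X38.62 Y35.09
G1 X38.84 Y41.03
G1 X43.62 Y44.57
M5
G0 X23.77 Y73.45
M3 S374
G1 X34.20 Y19.80 F3544
G1 X18.01 Y67.21
G1 X46.83 Y84.26
G1 X17.90 Y57.54
G1 X23.88 Y87.32
M5
G0 X33.30 Y23.37
M3 S374
G1 X33.92 Y14.34 F3544
G1 X26.40 Y9.29
G1 X18.28 Y13.27
G1 X17.66 Y22.30
G1 X25.18 Y27.35
G1 X33.30 Y23.37
M5
G0 X32.50 Y64.62
M3 S374
G1 X30.14 Y70.03 F3544
G1 X29.47 Y72.04
G1 X30.47 Y70.65
G1 X33.16 Y65.87
G1 X37.52 Y57.69
G1 X43.57 Y46.11
M5
G0 X0.00 Y0.00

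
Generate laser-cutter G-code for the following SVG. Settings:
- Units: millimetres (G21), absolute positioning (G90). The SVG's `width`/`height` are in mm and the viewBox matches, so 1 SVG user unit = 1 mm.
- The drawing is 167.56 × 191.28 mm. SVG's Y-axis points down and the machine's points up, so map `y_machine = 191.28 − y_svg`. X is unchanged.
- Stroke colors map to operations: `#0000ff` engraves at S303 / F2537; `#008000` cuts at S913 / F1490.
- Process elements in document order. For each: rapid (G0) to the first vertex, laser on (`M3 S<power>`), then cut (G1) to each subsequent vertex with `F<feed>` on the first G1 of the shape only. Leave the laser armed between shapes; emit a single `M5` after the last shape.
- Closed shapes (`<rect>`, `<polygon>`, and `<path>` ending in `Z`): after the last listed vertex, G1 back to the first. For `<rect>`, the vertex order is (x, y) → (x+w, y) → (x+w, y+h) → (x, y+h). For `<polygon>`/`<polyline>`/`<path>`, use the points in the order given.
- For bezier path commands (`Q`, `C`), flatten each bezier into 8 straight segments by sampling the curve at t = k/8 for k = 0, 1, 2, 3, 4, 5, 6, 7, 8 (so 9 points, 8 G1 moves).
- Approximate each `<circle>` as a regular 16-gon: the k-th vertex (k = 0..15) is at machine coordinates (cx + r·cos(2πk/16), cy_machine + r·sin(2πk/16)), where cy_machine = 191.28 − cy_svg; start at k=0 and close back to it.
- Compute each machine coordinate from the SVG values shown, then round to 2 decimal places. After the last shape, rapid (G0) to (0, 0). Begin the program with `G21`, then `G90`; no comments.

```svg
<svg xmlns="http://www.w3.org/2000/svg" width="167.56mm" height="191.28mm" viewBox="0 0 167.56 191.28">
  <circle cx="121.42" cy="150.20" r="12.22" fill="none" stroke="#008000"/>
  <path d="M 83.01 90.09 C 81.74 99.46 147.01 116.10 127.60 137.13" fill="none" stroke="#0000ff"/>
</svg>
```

G21
G90
G0 X133.64 Y41.08
M3 S913
G1 X132.71 Y45.76 F1490
G1 X130.06 Y49.72
G1 X126.10 Y52.37
G1 X121.42 Y53.30
G1 X116.74 Y52.37
G1 X112.78 Y49.72
G1 X110.13 Y45.76
G1 X109.20 Y41.08
G1 X110.13 Y36.40
G1 X112.78 Y32.44
G1 X116.74 Y29.79
G1 X121.42 Y28.86
G1 X126.10 Y29.79
G1 X130.06 Y32.44
G1 X132.71 Y36.40
G1 X133.64 Y41.08
G0 X83.01 Y101.19
M3 S303
G1 X85.36 Y97.34 F2537
G1 X92.17 Y92.84
G1 X101.68 Y87.73
G1 X112.11 Y82.04
G1 X121.69 Y75.80
G1 X128.64 Y69.05
G1 X131.20 Y61.82
G1 X127.60 Y54.15
M5
G0 X0.00 Y0.00

viewBox `0 0 167.56 191.28` with mm width/height → 1 unit = 1 mm. Flip: y_m = 191.28 − y_svg.

**Shape 1** — `<circle>` circle, stroke `#008000` → cut (S913, F1490). Machine vertices: (133.64,41.08) → (132.71,45.76) → (130.06,49.72) → (126.10,52.37) → (121.42,53.30) → (116.74,52.37) → (112.78,49.72) → (110.13,45.76) → (109.20,41.08) → (110.13,36.40) → (112.78,32.44) → (116.74,29.79) → (121.42,28.86) → (126.10,29.79) → (130.06,32.44) → (132.71,36.40) → (133.64,41.08). Closed: final G1 returns to the first vertex.

**Shape 2** — `<path>` cubic bezier, stroke `#0000ff` → engrave (S303, F2537). Control points (SVG): P0=(83.01,90.09), P1=(81.74,99.46), P2=(147.01,116.10), P3=(127.60,137.13); sampled at t=k/8. Machine vertices: (83.01,101.19) → (85.36,97.34) → (92.17,92.84) → (101.68,87.73) → (112.11,82.04) → (121.69,75.80) → (128.64,69.05) → (131.20,61.82) → (127.60,54.15). Open path.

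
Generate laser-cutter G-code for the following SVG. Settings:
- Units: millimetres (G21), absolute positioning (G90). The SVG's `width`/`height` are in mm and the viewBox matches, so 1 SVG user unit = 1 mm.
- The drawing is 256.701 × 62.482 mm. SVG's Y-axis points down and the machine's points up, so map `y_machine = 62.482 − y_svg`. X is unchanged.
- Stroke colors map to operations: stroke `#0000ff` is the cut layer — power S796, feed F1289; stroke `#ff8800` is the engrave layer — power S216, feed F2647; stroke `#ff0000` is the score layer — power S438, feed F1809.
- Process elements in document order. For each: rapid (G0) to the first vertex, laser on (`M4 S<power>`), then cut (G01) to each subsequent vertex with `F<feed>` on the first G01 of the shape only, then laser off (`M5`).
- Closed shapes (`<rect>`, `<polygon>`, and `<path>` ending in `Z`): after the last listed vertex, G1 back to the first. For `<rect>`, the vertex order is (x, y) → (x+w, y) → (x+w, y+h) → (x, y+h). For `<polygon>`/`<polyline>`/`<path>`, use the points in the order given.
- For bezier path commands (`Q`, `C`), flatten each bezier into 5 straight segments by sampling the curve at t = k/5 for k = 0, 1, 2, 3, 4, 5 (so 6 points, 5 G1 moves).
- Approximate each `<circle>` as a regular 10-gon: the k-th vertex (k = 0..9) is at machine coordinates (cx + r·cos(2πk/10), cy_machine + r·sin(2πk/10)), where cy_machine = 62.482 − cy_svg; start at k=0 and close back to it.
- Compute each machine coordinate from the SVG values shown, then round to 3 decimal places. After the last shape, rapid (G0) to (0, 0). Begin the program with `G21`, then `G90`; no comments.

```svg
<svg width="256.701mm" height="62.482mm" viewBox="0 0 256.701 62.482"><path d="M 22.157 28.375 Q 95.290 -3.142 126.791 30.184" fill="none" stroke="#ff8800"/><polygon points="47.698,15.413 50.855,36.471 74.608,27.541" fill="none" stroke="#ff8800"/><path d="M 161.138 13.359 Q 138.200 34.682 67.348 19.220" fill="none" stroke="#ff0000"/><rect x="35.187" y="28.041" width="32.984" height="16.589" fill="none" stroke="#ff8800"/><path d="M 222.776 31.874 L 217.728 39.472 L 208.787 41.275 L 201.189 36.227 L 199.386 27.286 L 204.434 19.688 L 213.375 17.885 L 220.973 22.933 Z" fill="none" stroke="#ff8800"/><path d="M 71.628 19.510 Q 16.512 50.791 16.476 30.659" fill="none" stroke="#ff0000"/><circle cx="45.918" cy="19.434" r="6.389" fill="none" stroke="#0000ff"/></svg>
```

Since the viewBox matches the mm dimensions, user units are millimetres directly. The only transform is the Y-flip y_m = 62.482 − y_svg.

Shape 1 is a quadratic bezier drawn with `<path>`. Its stroke #ff8800 means engrave at S216, F2647. After flipping Y the toolpath is (22.157,34.107) → (49.745,44.120) → (74.002,48.946) → (94.929,48.584) → (112.525,43.035) → (126.791,32.298).

Shape 2 is a closed polygon drawn with `<polygon>`. Its stroke #ff8800 means engrave at S216, F2647. After flipping Y the toolpath is (47.698,47.069) → (50.855,26.011) → (74.608,34.941) → (47.698,47.069), returning to the start.

Shape 3 is a quadratic bezier drawn with `<path>`. Its stroke #ff0000 means score at S438, F1809. After flipping Y the toolpath is (161.138,49.123) → (150.046,42.065) → (135.121,37.950) → (116.363,36.778) → (93.772,38.549) → (67.348,43.262).

Shape 4 is a rectangle drawn with `<rect>`. Its stroke #ff8800 means engrave at S216, F2647. After flipping Y the toolpath is (35.187,34.441) → (68.171,34.441) → (68.171,17.852) → (35.187,17.852) → (35.187,34.441), returning to the start.

Shape 5 is a regular polygon drawn with `<path>`. Its stroke #ff8800 means engrave at S216, F2647. After flipping Y the toolpath is (222.776,30.608) → (217.728,23.010) → (208.787,21.207) → (201.189,26.255) → (199.386,35.196) → (204.434,42.794) → (213.375,44.597) → (220.973,39.549) → (222.776,30.608), returning to the start.

Shape 6 is a quadratic bezier drawn with `<path>`. Its stroke #ff0000 means score at S438, F1809. After flipping Y the toolpath is (71.628,42.972) → (51.785,32.516) → (36.348,26.173) → (25.318,23.943) → (18.694,25.827) → (16.476,31.823).

Shape 7 is a circle drawn with `<circle>`. Its stroke #0000ff means cut at S796, F1289. After flipping Y the toolpath is (52.307,43.048) → (51.087,46.803) → (47.892,49.124) → (43.944,49.124) → (40.749,46.803) → (39.529,43.048) → (40.749,39.293) → (43.944,36.972) → (47.892,36.972) → (51.087,39.293) → (52.307,43.048), returning to the start.

G21
G90
G0 X22.157 Y34.107
M4 S216
G01 X49.745 Y44.120 F2647
G01 X74.002 Y48.946
G01 X94.929 Y48.584
G01 X112.525 Y43.035
G01 X126.791 Y32.298
M5
G0 X47.698 Y47.069
M4 S216
G01 X50.855 Y26.011 F2647
G01 X74.608 Y34.941
G01 X47.698 Y47.069
M5
G0 X161.138 Y49.123
M4 S438
G01 X150.046 Y42.065 F1809
G01 X135.121 Y37.950
G01 X116.363 Y36.778
G01 X93.772 Y38.549
G01 X67.348 Y43.262
M5
G0 X35.187 Y34.441
M4 S216
G01 X68.171 Y34.441 F2647
G01 X68.171 Y17.852
G01 X35.187 Y17.852
G01 X35.187 Y34.441
M5
G0 X222.776 Y30.608
M4 S216
G01 X217.728 Y23.010 F2647
G01 X208.787 Y21.207
G01 X201.189 Y26.255
G01 X199.386 Y35.196
G01 X204.434 Y42.794
G01 X213.375 Y44.597
G01 X220.973 Y39.549
G01 X222.776 Y30.608
M5
G0 X71.628 Y42.972
M4 S438
G01 X51.785 Y32.516 F1809
G01 X36.348 Y26.173
G01 X25.318 Y23.943
G01 X18.694 Y25.827
G01 X16.476 Y31.823
M5
G0 X52.307 Y43.048
M4 S796
G01 X51.087 Y46.803 F1289
G01 X47.892 Y49.124
G01 X43.944 Y49.124
G01 X40.749 Y46.803
G01 X39.529 Y43.048
G01 X40.749 Y39.293
G01 X43.944 Y36.972
G01 X47.892 Y36.972
G01 X51.087 Y39.293
G01 X52.307 Y43.048
M5
G0 X0.000 Y0.000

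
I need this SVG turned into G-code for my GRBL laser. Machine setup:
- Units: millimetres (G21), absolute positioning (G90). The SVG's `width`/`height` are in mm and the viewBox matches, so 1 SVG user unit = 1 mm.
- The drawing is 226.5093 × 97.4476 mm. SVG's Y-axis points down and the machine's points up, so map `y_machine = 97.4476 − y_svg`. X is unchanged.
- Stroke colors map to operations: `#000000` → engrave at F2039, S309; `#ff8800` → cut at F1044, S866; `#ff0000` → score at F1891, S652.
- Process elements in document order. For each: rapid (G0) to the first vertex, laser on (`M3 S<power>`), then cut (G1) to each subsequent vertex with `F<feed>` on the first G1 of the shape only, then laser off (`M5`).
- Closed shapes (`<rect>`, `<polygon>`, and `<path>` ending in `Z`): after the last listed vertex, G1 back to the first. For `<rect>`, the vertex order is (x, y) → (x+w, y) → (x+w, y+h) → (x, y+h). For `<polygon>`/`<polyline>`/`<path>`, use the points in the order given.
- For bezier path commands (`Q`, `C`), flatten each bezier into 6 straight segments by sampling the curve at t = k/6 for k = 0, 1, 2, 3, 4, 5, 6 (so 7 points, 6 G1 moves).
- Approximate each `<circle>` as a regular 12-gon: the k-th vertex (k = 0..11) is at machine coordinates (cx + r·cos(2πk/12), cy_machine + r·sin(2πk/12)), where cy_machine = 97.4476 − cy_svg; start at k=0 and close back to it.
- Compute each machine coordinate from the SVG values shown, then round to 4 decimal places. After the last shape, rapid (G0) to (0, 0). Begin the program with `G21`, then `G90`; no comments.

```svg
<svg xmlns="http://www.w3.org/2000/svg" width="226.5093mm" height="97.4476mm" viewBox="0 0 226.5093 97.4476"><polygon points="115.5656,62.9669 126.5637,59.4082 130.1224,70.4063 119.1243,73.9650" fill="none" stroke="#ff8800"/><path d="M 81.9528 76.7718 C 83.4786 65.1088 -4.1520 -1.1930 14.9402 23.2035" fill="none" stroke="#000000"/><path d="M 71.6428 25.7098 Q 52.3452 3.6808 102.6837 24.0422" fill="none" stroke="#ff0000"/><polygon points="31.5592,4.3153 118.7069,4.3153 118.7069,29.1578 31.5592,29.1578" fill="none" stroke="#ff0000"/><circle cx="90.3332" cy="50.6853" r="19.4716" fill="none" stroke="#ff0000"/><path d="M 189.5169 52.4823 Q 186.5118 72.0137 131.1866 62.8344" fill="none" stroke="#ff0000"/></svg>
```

G21
G90
G0 X115.5656 Y34.4807
M3 S866
G1 X126.5637 Y38.0394 F1044
G1 X130.1224 Y27.0413
G1 X119.1243 Y23.4826
G1 X115.5656 Y34.4807
M5
G0 X81.9528 Y20.6758
M3 S309
G1 X76.1928 Y30.3877 F2039
G1 X61.0146 Y45.1689
G1 X41.8591 Y60.9823
G1 X24.1675 Y73.7907
G1 X13.3808 Y79.5570
G1 X14.9402 Y74.2441
M5
G0 X71.6428 Y71.7378
M3 S652
G1 X67.1446 Y77.9033 F1891
G1 X66.5151 Y81.7138
G1 X69.7542 Y83.1692
G1 X76.8620 Y82.2696
G1 X87.8385 Y79.0150
G1 X102.6837 Y73.4054
M5
G0 X31.5592 Y93.1323
M3 S652
G1 X118.7069 Y93.1323 F1891
G1 X118.7069 Y68.2898
G1 X31.5592 Y68.2898
G1 X31.5592 Y93.1323
M5
G0 X109.8048 Y46.7623
M3 S652
G1 X107.1961 Y56.4981 F1891
G1 X100.0690 Y63.6252
G1 X90.3332 Y66.2339
G1 X80.5974 Y63.6252
G1 X73.4703 Y56.4981
G1 X70.8616 Y46.7623
G1 X73.4703 Y37.0265
G1 X80.5974 Y29.8994
G1 X90.3332 Y27.2907
G1 X100.0690 Y29.8994
G1 X107.1961 Y37.0265
G1 X109.8048 Y46.7623
M5
G0 X189.5169 Y44.9653
M3 S652
G1 X187.0619 Y39.2524 F1891
G1 X181.7002 Y35.1344
G1 X173.4318 Y32.6116
G1 X162.2567 Y31.6837
G1 X148.1750 Y32.3510
G1 X131.1866 Y34.6132
M5
G0 X0.0000 Y0.0000

Since the viewBox matches the mm dimensions, user units are millimetres directly. The only transform is the Y-flip y_m = 97.4476 − y_svg.

Shape 1 is a regular polygon drawn with `<polygon>`. Its stroke #ff8800 means cut at S866, F1044. After flipping Y the toolpath is (115.5656,34.4807) → (126.5637,38.0394) → (130.1224,27.0413) → (119.1243,23.4826) → (115.5656,34.4807), returning to the start.

Shape 2 is a cubic bezier drawn with `<path>`. Its stroke #000000 means engrave at S309, F2039. After flipping Y the toolpath is (81.9528,20.6758) → (76.1928,30.3877) → (61.0146,45.1689) → (41.8591,60.9823) → (24.1675,73.7907) → (13.3808,79.5570) → (14.9402,74.2441).

Shape 3 is a quadratic bezier drawn with `<path>`. Its stroke #ff0000 means score at S652, F1891. After flipping Y the toolpath is (71.6428,71.7378) → (67.1446,77.9033) → (66.5151,81.7138) → (69.7542,83.1692) → (76.8620,82.2696) → (87.8385,79.0150) → (102.6837,73.4054).

Shape 4 is a rectangle drawn with `<polygon>`. Its stroke #ff0000 means score at S652, F1891. After flipping Y the toolpath is (31.5592,93.1323) → (118.7069,93.1323) → (118.7069,68.2898) → (31.5592,68.2898) → (31.5592,93.1323), returning to the start.

Shape 5 is a circle drawn with `<circle>`. Its stroke #ff0000 means score at S652, F1891. After flipping Y the toolpath is (109.8048,46.7623) → (107.1961,56.4981) → (100.0690,63.6252) → (90.3332,66.2339) → (80.5974,63.6252) → (73.4703,56.4981) → (70.8616,46.7623) → (73.4703,37.0265) → (80.5974,29.8994) → (90.3332,27.2907) → (100.0690,29.8994) → (107.1961,37.0265) → (109.8048,46.7623), returning to the start.

Shape 6 is a quadratic bezier drawn with `<path>`. Its stroke #ff0000 means score at S652, F1891. After flipping Y the toolpath is (189.5169,44.9653) → (187.0619,39.2524) → (181.7002,35.1344) → (173.4318,32.6116) → (162.2567,31.6837) → (148.1750,32.3510) → (131.1866,34.6132).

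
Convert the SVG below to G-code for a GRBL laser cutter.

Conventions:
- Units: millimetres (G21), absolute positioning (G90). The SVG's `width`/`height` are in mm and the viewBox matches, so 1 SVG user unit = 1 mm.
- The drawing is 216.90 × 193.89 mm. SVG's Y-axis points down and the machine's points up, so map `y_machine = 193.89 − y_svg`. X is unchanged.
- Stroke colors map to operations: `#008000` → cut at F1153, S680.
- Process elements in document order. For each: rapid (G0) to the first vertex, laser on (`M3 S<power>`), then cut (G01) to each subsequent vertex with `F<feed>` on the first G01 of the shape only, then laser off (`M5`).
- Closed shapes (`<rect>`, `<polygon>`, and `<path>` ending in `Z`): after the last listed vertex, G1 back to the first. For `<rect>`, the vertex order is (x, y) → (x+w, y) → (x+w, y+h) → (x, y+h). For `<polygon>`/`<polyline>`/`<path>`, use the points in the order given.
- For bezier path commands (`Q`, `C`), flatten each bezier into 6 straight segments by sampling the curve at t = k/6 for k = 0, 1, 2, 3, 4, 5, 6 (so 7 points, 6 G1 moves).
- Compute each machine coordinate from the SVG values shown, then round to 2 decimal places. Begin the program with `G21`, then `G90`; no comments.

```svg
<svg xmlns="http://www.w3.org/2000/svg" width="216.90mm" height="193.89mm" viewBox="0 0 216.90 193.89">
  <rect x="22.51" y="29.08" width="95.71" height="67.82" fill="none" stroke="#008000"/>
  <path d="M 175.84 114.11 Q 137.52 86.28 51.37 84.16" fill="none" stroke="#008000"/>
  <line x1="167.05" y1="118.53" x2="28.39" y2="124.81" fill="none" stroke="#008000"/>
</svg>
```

G21
G90
G0 X22.51 Y164.81
M3 S680
G01 X118.22 Y164.81 F1153
G01 X118.22 Y96.99
G01 X22.51 Y96.99
G01 X22.51 Y164.81
M5
G0 X175.84 Y79.78
M3 S680
G01 X161.74 Y88.34 F1153
G01 X144.98 Y95.48
G01 X125.56 Y101.18
G01 X103.49 Y105.46
G01 X78.76 Y108.31
G01 X51.37 Y109.73
M5
G0 X167.05 Y75.36
M3 S680
G01 X28.39 Y69.08 F1153
M5

viewBox `0 0 216.90 193.89` with mm width/height → 1 unit = 1 mm. Flip: y_m = 193.89 − y_svg.

**Shape 1** — `<rect>` rectangle, stroke `#008000` → cut (S680, F1153). Machine vertices: (22.51,164.81) → (118.22,164.81) → (118.22,96.99) → (22.51,96.99) → (22.51,164.81). Closed: final G1 returns to the first vertex.

**Shape 2** — `<path>` quadratic bezier, stroke `#008000` → cut (S680, F1153). Control points (SVG): P0=(175.84,114.11), P1=(137.52,86.28), P2=(51.37,84.16); sampled at t=k/6. Machine vertices: (175.84,79.78) → (161.74,88.34) → (144.98,95.48) → (125.56,101.18) → (103.49,105.46) → (78.76,108.31) → (51.37,109.73). Open path.

**Shape 3** — `<line>` line segment, stroke `#008000` → cut (S680, F1153). Machine vertices: (167.05,75.36) → (28.39,69.08). Open path.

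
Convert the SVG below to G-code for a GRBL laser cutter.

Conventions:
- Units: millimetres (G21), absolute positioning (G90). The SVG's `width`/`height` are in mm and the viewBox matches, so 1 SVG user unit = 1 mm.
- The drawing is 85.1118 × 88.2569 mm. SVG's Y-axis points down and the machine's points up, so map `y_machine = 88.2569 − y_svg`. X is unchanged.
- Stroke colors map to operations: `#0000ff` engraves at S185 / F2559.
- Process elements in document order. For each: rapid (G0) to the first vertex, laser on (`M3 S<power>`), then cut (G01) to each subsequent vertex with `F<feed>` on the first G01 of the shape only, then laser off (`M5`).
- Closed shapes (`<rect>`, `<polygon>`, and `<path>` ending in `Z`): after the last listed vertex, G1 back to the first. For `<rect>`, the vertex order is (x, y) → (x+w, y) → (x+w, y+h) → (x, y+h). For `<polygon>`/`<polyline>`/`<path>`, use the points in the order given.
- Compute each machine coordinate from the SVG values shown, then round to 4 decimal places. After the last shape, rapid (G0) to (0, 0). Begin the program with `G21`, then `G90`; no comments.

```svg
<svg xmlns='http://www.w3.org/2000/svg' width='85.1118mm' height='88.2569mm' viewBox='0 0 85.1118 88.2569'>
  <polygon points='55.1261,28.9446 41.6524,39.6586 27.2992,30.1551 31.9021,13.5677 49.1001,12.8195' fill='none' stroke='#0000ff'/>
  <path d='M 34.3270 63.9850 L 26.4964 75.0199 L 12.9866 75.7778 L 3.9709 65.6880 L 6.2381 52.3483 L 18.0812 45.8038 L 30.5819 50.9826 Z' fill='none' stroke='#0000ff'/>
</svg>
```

G21
G90
G0 X55.1261 Y59.3123
M3 S185
G01 X41.6524 Y48.5983 F2559
G01 X27.2992 Y58.1018
G01 X31.9021 Y74.6892
G01 X49.1001 Y75.4374
G01 X55.1261 Y59.3123
M5
G0 X34.3270 Y24.2719
M3 S185
G01 X26.4964 Y13.2370 F2559
G01 X12.9866 Y12.4791
G01 X3.9709 Y22.5689
G01 X6.2381 Y35.9086
G01 X18.0812 Y42.4531
G01 X30.5819 Y37.2743
G01 X34.3270 Y24.2719
M5
G0 X0.0000 Y0.0000

1 u = 1 mm; y_m = 88.2569 − y.

[1] `<polygon>` regular polygon, #0000ff→engrave S185 F2559: (55.1261,59.3123) → (41.6524,48.5983) → (27.2992,58.1018) → (31.9021,74.6892) → (49.1001,75.4374) → (55.1261,59.3123) (closed)

[2] `<path>` regular polygon, #0000ff→engrave S185 F2559: (34.3270,24.2719) → (26.4964,13.2370) → (12.9866,12.4791) → (3.9709,22.5689) → (6.2381,35.9086) → (18.0812,42.4531) → (30.5819,37.2743) → (34.3270,24.2719) (closed)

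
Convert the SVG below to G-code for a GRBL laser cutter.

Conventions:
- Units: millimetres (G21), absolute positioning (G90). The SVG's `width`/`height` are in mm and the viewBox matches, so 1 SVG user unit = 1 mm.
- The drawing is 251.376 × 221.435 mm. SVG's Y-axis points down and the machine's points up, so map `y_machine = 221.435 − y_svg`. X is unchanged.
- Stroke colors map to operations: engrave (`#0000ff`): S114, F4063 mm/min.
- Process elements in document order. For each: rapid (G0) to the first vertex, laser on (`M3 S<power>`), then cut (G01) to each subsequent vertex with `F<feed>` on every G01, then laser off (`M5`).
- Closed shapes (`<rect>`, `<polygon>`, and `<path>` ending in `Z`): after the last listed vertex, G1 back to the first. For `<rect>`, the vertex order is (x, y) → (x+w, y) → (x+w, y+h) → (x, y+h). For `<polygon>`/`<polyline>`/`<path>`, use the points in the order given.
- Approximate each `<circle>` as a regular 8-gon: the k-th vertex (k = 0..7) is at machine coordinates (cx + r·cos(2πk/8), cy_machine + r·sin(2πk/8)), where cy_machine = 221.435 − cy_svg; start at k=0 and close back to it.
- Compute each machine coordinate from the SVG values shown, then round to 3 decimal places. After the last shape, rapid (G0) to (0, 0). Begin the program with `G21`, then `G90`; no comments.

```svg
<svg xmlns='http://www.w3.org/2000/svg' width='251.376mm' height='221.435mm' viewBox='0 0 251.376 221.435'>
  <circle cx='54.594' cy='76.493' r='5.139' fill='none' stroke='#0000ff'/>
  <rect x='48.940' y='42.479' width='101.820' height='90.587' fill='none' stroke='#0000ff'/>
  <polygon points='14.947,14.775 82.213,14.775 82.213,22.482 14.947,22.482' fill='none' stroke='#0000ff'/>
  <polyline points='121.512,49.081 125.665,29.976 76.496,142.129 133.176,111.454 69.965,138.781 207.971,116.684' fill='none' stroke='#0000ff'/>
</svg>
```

Since the viewBox matches the mm dimensions, user units are millimetres directly. The only transform is the Y-flip y_m = 221.435 − y_svg.

Shape 1 is a circle drawn with `<circle>`. Its stroke #0000ff means engrave at S114, F4063. After flipping Y the toolpath is (59.733,144.942) → (58.228,148.576) → (54.594,150.081) → (50.960,148.576) → (49.455,144.942) → (50.960,141.308) → (54.594,139.803) → (58.228,141.308) → (59.733,144.942), returning to the start.

Shape 2 is a rectangle drawn with `<rect>`. Its stroke #0000ff means engrave at S114, F4063. After flipping Y the toolpath is (48.940,178.956) → (150.760,178.956) → (150.760,88.369) → (48.940,88.369) → (48.940,178.956), returning to the start.

Shape 3 is a rectangle drawn with `<polygon>`. Its stroke #0000ff means engrave at S114, F4063. After flipping Y the toolpath is (14.947,206.660) → (82.213,206.660) → (82.213,198.953) → (14.947,198.953) → (14.947,206.660), returning to the start.

Shape 4 is a open polyline drawn with `<polyline>`. Its stroke #0000ff means engrave at S114, F4063. After flipping Y the toolpath is (121.512,172.354) → (125.665,191.459) → (76.496,79.306) → (133.176,109.981) → (69.965,82.654) → (207.971,104.751).

G21
G90
G0 X59.733 Y144.942
M3 S114
G01 X58.228 Y148.576 F4063
G01 X54.594 Y150.081 F4063
G01 X50.960 Y148.576 F4063
G01 X49.455 Y144.942 F4063
G01 X50.960 Y141.308 F4063
G01 X54.594 Y139.803 F4063
G01 X58.228 Y141.308 F4063
G01 X59.733 Y144.942 F4063
M5
G0 X48.940 Y178.956
M3 S114
G01 X150.760 Y178.956 F4063
G01 X150.760 Y88.369 F4063
G01 X48.940 Y88.369 F4063
G01 X48.940 Y178.956 F4063
M5
G0 X14.947 Y206.660
M3 S114
G01 X82.213 Y206.660 F4063
G01 X82.213 Y198.953 F4063
G01 X14.947 Y198.953 F4063
G01 X14.947 Y206.660 F4063
M5
G0 X121.512 Y172.354
M3 S114
G01 X125.665 Y191.459 F4063
G01 X76.496 Y79.306 F4063
G01 X133.176 Y109.981 F4063
G01 X69.965 Y82.654 F4063
G01 X207.971 Y104.751 F4063
M5
G0 X0.000 Y0.000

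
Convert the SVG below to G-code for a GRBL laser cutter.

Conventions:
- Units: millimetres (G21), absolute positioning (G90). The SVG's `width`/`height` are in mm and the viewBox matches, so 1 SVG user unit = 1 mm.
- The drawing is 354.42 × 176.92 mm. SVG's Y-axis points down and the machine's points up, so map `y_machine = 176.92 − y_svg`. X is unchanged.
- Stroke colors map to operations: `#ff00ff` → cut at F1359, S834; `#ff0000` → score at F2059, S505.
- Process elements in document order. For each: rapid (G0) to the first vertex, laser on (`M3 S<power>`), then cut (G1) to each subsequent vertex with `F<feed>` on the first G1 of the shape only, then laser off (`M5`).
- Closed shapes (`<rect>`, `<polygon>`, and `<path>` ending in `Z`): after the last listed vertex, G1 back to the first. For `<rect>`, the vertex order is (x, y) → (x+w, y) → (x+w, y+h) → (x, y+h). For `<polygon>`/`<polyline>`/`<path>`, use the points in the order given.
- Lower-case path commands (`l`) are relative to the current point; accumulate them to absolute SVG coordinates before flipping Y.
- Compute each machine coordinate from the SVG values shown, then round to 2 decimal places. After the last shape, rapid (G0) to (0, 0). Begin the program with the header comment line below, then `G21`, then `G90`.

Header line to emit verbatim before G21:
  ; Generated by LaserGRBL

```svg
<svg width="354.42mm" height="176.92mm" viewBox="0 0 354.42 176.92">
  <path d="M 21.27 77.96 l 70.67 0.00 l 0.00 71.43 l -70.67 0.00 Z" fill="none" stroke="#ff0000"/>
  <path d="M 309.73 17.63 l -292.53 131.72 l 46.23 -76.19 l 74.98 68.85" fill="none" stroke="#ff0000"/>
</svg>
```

Since the viewBox matches the mm dimensions, user units are millimetres directly. The only transform is the Y-flip y_m = 176.92 − y_svg.

Shape 1 is a rectangle drawn with `<path>`. Its stroke #ff0000 means score at S505, F2059. After flipping Y the toolpath is (21.27,98.96) → (91.94,98.96) → (91.94,27.53) → (21.27,27.53) → (21.27,98.96), returning to the start.

Shape 2 is a open polyline drawn with `<path>`. Its stroke #ff0000 means score at S505, F2059. After flipping Y the toolpath is (309.73,159.29) → (17.20,27.57) → (63.43,103.76) → (138.41,34.91).

; Generated by LaserGRBL
G21
G90
G0 X21.27 Y98.96
M3 S505
G1 X91.94 Y98.96 F2059
G1 X91.94 Y27.53
G1 X21.27 Y27.53
G1 X21.27 Y98.96
M5
G0 X309.73 Y159.29
M3 S505
G1 X17.20 Y27.57 F2059
G1 X63.43 Y103.76
G1 X138.41 Y34.91
M5
G0 X0.00 Y0.00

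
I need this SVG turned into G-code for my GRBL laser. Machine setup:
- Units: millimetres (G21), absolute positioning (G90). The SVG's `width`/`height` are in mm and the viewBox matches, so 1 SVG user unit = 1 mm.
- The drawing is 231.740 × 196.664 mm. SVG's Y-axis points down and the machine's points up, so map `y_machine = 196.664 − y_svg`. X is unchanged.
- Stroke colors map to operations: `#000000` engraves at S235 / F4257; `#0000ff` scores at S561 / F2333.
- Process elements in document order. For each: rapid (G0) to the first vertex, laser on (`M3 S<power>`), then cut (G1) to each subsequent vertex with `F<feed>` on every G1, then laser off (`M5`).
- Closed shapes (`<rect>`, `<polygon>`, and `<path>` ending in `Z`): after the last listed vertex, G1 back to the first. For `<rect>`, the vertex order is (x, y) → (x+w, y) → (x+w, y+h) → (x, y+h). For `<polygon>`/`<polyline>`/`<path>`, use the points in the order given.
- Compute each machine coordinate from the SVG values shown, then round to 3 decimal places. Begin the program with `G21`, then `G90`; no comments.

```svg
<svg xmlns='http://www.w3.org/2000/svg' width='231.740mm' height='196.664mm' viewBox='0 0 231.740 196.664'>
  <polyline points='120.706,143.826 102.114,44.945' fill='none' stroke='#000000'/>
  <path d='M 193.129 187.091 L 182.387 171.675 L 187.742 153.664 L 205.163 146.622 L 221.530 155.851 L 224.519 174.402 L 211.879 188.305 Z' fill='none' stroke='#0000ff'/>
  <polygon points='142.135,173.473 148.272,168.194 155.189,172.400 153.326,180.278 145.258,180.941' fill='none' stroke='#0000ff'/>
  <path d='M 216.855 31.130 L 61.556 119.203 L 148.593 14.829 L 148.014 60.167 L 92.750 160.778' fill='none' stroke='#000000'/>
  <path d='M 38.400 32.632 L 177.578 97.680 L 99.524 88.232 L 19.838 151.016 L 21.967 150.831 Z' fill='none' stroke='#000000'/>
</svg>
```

viewBox `0 0 231.740 196.664` with mm width/height → 1 unit = 1 mm. Flip: y_m = 196.664 − y_svg.

**Shape 1** — `<polyline>` line segment, stroke `#000000` → engrave (S235, F4257). Machine vertices: (120.706,52.838) → (102.114,151.719). Open path.

**Shape 2** — `<path>` regular polygon, stroke `#0000ff` → score (S561, F2333). Machine vertices: (193.129,9.573) → (182.387,24.989) → (187.742,43.000) → (205.163,50.042) → (221.530,40.813) → (224.519,22.262) → (211.879,8.359) → (193.129,9.573). Closed: final G1 returns to the first vertex.

**Shape 3** — `<polygon>` regular polygon, stroke `#0000ff` → score (S561, F2333). Machine vertices: (142.135,23.191) → (148.272,28.470) → (155.189,24.264) → (153.326,16.386) → (145.258,15.723) → (142.135,23.191). Closed: final G1 returns to the first vertex.

**Shape 4** — `<path>` open polyline, stroke `#000000` → engrave (S235, F4257). Machine vertices: (216.855,165.534) → (61.556,77.461) → (148.593,181.835) → (148.014,136.497) → (92.750,35.886). Open path.

**Shape 5** — `<path>` closed polygon, stroke `#000000` → engrave (S235, F4257). Machine vertices: (38.400,164.032) → (177.578,98.984) → (99.524,108.432) → (19.838,45.648) → (21.967,45.833) → (38.400,164.032). Closed: final G1 returns to the first vertex.

G21
G90
G0 X120.706 Y52.838
M3 S235
G1 X102.114 Y151.719 F4257
M5
G0 X193.129 Y9.573
M3 S561
G1 X182.387 Y24.989 F2333
G1 X187.742 Y43.000 F2333
G1 X205.163 Y50.042 F2333
G1 X221.530 Y40.813 F2333
G1 X224.519 Y22.262 F2333
G1 X211.879 Y8.359 F2333
G1 X193.129 Y9.573 F2333
M5
G0 X142.135 Y23.191
M3 S561
G1 X148.272 Y28.470 F2333
G1 X155.189 Y24.264 F2333
G1 X153.326 Y16.386 F2333
G1 X145.258 Y15.723 F2333
G1 X142.135 Y23.191 F2333
M5
G0 X216.855 Y165.534
M3 S235
G1 X61.556 Y77.461 F4257
G1 X148.593 Y181.835 F4257
G1 X148.014 Y136.497 F4257
G1 X92.750 Y35.886 F4257
M5
G0 X38.400 Y164.032
M3 S235
G1 X177.578 Y98.984 F4257
G1 X99.524 Y108.432 F4257
G1 X19.838 Y45.648 F4257
G1 X21.967 Y45.833 F4257
G1 X38.400 Y164.032 F4257
M5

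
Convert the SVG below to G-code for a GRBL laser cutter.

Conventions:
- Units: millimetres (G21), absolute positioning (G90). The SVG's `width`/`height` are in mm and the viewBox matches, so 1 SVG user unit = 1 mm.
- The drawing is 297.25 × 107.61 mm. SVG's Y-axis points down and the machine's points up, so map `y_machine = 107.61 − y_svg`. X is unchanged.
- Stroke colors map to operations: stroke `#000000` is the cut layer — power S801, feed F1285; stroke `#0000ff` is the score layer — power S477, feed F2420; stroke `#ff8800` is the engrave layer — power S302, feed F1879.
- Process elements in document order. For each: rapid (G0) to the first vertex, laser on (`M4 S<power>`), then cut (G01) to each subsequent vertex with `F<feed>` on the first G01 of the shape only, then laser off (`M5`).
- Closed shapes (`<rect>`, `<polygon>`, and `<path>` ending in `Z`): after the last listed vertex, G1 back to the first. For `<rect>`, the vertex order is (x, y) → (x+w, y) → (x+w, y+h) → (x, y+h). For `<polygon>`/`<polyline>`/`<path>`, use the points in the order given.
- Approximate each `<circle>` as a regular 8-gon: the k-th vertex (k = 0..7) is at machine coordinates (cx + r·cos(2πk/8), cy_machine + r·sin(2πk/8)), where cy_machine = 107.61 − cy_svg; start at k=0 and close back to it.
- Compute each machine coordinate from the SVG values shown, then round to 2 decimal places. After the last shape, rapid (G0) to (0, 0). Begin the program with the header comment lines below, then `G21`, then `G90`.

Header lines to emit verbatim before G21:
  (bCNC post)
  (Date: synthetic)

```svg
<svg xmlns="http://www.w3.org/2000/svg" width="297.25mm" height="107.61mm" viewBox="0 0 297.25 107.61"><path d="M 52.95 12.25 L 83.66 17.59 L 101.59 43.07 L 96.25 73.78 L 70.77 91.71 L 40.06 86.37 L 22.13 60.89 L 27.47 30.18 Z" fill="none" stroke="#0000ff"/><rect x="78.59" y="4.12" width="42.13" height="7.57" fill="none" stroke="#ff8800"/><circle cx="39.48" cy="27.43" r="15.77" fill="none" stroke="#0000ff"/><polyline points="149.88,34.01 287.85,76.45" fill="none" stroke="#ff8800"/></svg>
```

Since the viewBox matches the mm dimensions, user units are millimetres directly. The only transform is the Y-flip y_m = 107.61 − y_svg.

Shape 1 is a regular polygon drawn with `<path>`. Its stroke #0000ff means score at S477, F2420. After flipping Y the toolpath is (52.95,95.36) → (83.66,90.02) → (101.59,64.54) → (96.25,33.83) → (70.77,15.90) → (40.06,21.24) → (22.13,46.72) → (27.47,77.43) → (52.95,95.36), returning to the start.

Shape 2 is a rectangle drawn with `<rect>`. Its stroke #ff8800 means engrave at S302, F1879. After flipping Y the toolpath is (78.59,103.49) → (120.72,103.49) → (120.72,95.92) → (78.59,95.92) → (78.59,103.49), returning to the start.

Shape 3 is a circle drawn with `<circle>`. Its stroke #0000ff means score at S477, F2420. After flipping Y the toolpath is (55.25,80.18) → (50.63,91.33) → (39.48,95.95) → (28.33,91.33) → (23.71,80.18) → (28.33,69.03) → (39.48,64.41) → (50.63,69.03) → (55.25,80.18), returning to the start.

Shape 4 is a line segment drawn with `<polyline>`. Its stroke #ff8800 means engrave at S302, F1879. After flipping Y the toolpath is (149.88,73.60) → (287.85,31.16).

(bCNC post)
(Date: synthetic)
G21
G90
G0 X52.95 Y95.36
M4 S477
G01 X83.66 Y90.02 F2420
G01 X101.59 Y64.54
G01 X96.25 Y33.83
G01 X70.77 Y15.90
G01 X40.06 Y21.24
G01 X22.13 Y46.72
G01 X27.47 Y77.43
G01 X52.95 Y95.36
M5
G0 X78.59 Y103.49
M4 S302
G01 X120.72 Y103.49 F1879
G01 X120.72 Y95.92
G01 X78.59 Y95.92
G01 X78.59 Y103.49
M5
G0 X55.25 Y80.18
M4 S477
G01 X50.63 Y91.33 F2420
G01 X39.48 Y95.95
G01 X28.33 Y91.33
G01 X23.71 Y80.18
G01 X28.33 Y69.03
G01 X39.48 Y64.41
G01 X50.63 Y69.03
G01 X55.25 Y80.18
M5
G0 X149.88 Y73.60
M4 S302
G01 X287.85 Y31.16 F1879
M5
G0 X0.00 Y0.00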